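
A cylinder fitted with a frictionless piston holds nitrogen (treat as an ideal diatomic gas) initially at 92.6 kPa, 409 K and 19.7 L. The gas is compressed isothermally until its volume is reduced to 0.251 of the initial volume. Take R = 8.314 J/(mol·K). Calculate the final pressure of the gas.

369 kPa

Isothermal: T stays 409 K; PV = const ⇒ V₂ = 4.94 L, P₂ = 369 kPa.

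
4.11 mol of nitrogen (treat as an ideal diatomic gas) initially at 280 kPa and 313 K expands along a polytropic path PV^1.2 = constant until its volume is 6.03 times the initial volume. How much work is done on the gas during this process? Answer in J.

-16100 J

V₁ = nRT₁/P₁ = 4.11×8.314×313/280 = 38.2 L.
Polytropic n=1.2: T₂ = T₁(V₁/V₂)^(n−1) = 313×(0.166)^0.20 = 219 K; P₂ = P₁(V₁/V₂)^n = 32.4 kPa.
W = (P₁V₁−P₂V₂)/(n−1) = (280×38.2−32.4×230)/0.20 = 16100 J.
Work done on the gas = −W_by = -16100 J.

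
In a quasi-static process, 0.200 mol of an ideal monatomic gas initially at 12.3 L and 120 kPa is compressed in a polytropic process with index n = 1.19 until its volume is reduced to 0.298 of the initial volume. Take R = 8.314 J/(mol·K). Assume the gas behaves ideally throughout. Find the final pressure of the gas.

T₁ = P₁V₁/(nR) = 120×12.3/(0.200×8.314) = 888 K.
Polytropic n=1.19: T₂ = T₁(V₁/V₂)^(n−1) = 888×(3.36)^0.19 = 1120 K; P₂ = P₁(V₁/V₂)^n = 507 kPa.

507 kPa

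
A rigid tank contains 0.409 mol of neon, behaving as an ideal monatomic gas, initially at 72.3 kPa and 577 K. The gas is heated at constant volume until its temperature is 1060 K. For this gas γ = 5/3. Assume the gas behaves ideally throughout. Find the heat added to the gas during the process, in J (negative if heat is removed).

V₁ = nRT₁/P₁ = 0.409×8.314×577/72.3 = 27.1 L.
Isochoric: V stays 27.1 L; P/T = const ⇒ T₂ = 1060 K, P₂ = 133 kPa.
W = 0 (no volume change).
ΔU = nCvΔT = 0.409×12.5×(1060−577) = 2460 J.
Q = ΔU = 2460 J.

2460 J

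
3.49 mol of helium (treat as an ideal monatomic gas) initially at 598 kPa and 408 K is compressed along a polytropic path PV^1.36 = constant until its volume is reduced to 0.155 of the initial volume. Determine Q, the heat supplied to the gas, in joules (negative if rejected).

-14500 J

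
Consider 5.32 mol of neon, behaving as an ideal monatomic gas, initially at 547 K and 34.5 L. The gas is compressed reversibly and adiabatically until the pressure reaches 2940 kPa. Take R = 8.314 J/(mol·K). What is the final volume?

14.6 L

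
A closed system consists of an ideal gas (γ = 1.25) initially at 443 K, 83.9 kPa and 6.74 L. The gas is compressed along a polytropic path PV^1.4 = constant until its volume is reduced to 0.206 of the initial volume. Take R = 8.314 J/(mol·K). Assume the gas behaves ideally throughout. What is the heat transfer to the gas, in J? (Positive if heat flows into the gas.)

748 J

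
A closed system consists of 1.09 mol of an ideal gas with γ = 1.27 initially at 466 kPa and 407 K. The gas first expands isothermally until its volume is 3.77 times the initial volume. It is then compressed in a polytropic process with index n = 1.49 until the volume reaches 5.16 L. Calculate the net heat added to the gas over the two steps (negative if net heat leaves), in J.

V₁ = nRT₁/P₁ = 1.09×8.314×407/466 = 7.91 L.
Step 1 — Isothermal: T stays 407 K; PV = const ⇒ V₂ = 29.8 L, P₂ = 124 kPa.
ΔU = 0 (ideal gas, T constant).
W = nRT ln(V₂/V₁) = 1.09×8.314×407×ln(3.77) = 4890 J.
Q = ΔU + W = 4890 J.
State after step 1: P = 124 kPa, V = 29.8 L, T = 407 K.
Step 2 — Polytropic n=1.49: T₂ = T₁(V₁/V₂)^(n−1) = 407×(5.78)^0.49 = 962 K; P₂ = P₁(V₁/V₂)^n = 1690 kPa.
W = (P₁V₁−P₂V₂)/(n−1) = (124×29.8−1690×5.16)/0.49 = -10300 J.
ΔU = nCvΔT = 1.09×30.8×(962−407) = 18600 J.
Q = ΔU + W = 8360 J.
Net over both steps: W = -5360 J, Q = 13300 J, ΔU = 18600 J.

13300 J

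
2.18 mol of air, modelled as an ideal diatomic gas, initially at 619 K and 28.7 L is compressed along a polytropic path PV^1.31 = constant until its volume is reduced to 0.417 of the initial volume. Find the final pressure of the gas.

P₁ = nRT₁/V₁ = 2.18×8.314×619/28.7 = 391 kPa.
Polytropic n=1.31: T₂ = T₁(V₁/V₂)^(n−1) = 619×(2.40)^0.31 = 812 K; P₂ = P₁(V₁/V₂)^n = 1230 kPa.

1230 kPa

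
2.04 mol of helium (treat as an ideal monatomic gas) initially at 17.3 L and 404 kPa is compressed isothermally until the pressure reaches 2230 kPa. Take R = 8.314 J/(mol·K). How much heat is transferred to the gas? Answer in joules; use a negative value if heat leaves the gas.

-11900 J

T₁ = P₁V₁/(nR) = 404×17.3/(2.04×8.314) = 412 K.
Isothermal: T stays 412 K; PV = const ⇒ V₂ = 3.13 L, P₂ = 2230 kPa.
ΔU = 0 (ideal gas, T constant).
W = nRT ln(V₂/V₁) = 2.04×8.314×412×ln(0.181) = -11900 J.
Q = ΔU + W = -11900 J.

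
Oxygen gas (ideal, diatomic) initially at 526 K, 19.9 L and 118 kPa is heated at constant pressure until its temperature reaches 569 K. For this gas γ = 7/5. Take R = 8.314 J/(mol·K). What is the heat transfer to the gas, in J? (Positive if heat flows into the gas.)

n = P₁V₁/(RT₁) = 118×19.9/(8.314×526) = 0.537 mol.
Isobaric: P stays 118 kPa; V/T = const ⇒ T₂ = 569 K, V₂ = 21.5 L.
W = PΔV = 118×(21.5−19.9) kPa·L = 192 J.
ΔU = nCvΔT = 0.537×20.8×(569−526) = 480 J.
Q = ΔU + W = nCpΔT = 672 J.

672 J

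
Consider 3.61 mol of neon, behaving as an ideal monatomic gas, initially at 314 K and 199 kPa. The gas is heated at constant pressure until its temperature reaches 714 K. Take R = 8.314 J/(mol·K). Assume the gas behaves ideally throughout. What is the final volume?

V₁ = nRT₁/P₁ = 3.61×8.314×314/199 = 47.4 L.
Isobaric: P stays 199 kPa; V/T = const ⇒ T₂ = 714 K, V₂ = 108 L.

108 L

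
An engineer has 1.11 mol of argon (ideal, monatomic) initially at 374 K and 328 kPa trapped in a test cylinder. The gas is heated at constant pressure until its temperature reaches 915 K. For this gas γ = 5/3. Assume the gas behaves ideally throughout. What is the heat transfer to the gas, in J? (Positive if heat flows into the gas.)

V₁ = nRT₁/P₁ = 1.11×8.314×374/328 = 10.5 L.
Isobaric: P stays 328 kPa; V/T = const ⇒ T₂ = 915 K, V₂ = 25.7 L.
W = PΔV = 328×(25.7−10.5) kPa·L = 4990 J.
ΔU = nCvΔT = 1.11×12.5×(915−374) = 7490 J.
Q = ΔU + W = nCpΔT = 12500 J.

12500 J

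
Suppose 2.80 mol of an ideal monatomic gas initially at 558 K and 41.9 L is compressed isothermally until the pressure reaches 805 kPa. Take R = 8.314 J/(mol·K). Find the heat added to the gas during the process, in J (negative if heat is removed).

-12400 J

P₁ = nRT₁/V₁ = 2.80×8.314×558/41.9 = 310 kPa.
Isothermal: T stays 558 K; PV = const ⇒ V₂ = 16.1 L, P₂ = 805 kPa.
ΔU = 0 (ideal gas, T constant).
W = nRT ln(V₂/V₁) = 2.80×8.314×558×ln(0.385) = -12400 J.
Q = ΔU + W = -12400 J.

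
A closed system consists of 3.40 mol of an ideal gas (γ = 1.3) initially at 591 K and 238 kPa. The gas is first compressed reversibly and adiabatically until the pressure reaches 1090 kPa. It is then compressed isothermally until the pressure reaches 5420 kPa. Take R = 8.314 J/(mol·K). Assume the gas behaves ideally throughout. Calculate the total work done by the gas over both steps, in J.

-61500 J

V₁ = nRT₁/P₁ = 3.40×8.314×591/238 = 70.2 L.
Step 1 — Adiabatic: T₂/T₁ = (P₂/P₁)^((γ−1)/γ) ⇒ T₂ = 591×(4.58)^0.231 = 840 K; V₂ = 21.8 L.
ΔU = nCvΔT = 3.40×27.7×(840−591) = 23400 J.
Q = 0 for an adiabatic process, so W = −ΔU = -23400 J.
State after step 1: P = 1090 kPa, V = 21.8 L, T = 840 K.
Step 2 — Isothermal: T stays 840 K; PV = const ⇒ V₂ = 4.38 L, P₂ = 5420 kPa.
ΔU = 0 (ideal gas, T constant).
W = nRT ln(V₂/V₁) = 3.40×8.314×840×ln(0.201) = -38100 J.
Q = ΔU + W = -38100 J.
Net over both steps: W = -61500 J, Q = -38100 J, ΔU = 23400 J.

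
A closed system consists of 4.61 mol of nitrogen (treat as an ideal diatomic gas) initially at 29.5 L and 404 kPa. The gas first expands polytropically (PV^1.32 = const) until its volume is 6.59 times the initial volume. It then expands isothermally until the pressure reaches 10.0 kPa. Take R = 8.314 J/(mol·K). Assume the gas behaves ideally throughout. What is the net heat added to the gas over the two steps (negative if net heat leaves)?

11300 J

T₁ = P₁V₁/(nR) = 404×29.5/(4.61×8.314) = 311 K.
Step 1 — Polytropic n=1.32: T₂ = T₁(V₁/V₂)^(n−1) = 311×(0.152)^0.32 = 170 K; P₂ = P₁(V₁/V₂)^n = 33.5 kPa.
W = (P₁V₁−P₂V₂)/(n−1) = (404×29.5−33.5×194)/0.32 = 16900 J.
ΔU = nCvΔT = 4.61×20.8×(170−311) = -13500 J.
Q = ΔU + W = 3370 J.
State after step 1: P = 33.5 kPa, V = 194 L, T = 170 K.
Step 2 — Isothermal: T stays 170 K; PV = const ⇒ V₂ = 652 L, P₂ = 10.0 kPa.
ΔU = 0 (ideal gas, T constant).
W = nRT ln(V₂/V₁) = 4.61×8.314×170×ln(3.35) = 7890 J.
Q = ΔU + W = 7890 J.
Net over both steps: W = 24800 J, Q = 11300 J, ΔU = -13500 J.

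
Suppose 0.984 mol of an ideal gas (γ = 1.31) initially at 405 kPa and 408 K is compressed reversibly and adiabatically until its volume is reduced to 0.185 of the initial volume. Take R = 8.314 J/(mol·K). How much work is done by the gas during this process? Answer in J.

-7400 J

V₁ = nRT₁/P₁ = 0.984×8.314×408/405 = 8.24 L.
Adiabatic: TV^(γ−1) = const ⇒ T₂ = 408×(5.41)^0.310 = 688 K; PV^γ = const ⇒ P₂ = 3690 kPa.
ΔU = nCvΔT = 0.984×26.8×(688−408) = 7400 J.
Q = 0 for an adiabatic process, so W = −ΔU = -7400 J.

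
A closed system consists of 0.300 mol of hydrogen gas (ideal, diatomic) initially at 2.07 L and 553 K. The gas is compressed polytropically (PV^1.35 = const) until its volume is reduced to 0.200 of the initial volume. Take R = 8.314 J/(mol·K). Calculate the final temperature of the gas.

P₁ = nRT₁/V₁ = 0.300×8.314×553/2.07 = 666 kPa.
Polytropic n=1.35: T₂ = T₁(V₁/V₂)^(n−1) = 553×(5.00)^0.35 = 971 K; P₂ = P₁(V₁/V₂)^n = 5850 kPa.

971 K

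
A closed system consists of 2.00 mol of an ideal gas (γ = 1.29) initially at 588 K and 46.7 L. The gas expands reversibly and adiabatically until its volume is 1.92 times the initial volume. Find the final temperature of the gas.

P₁ = nRT₁/V₁ = 2.00×8.314×588/46.7 = 209 kPa.
Adiabatic: TV^(γ−1) = const ⇒ T₂ = 588×(0.521)^0.290 = 487 K; PV^γ = const ⇒ P₂ = 90.2 kPa.

487 K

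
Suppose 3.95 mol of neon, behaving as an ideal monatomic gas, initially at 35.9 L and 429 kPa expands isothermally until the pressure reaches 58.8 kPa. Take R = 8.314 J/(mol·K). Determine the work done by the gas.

30600 J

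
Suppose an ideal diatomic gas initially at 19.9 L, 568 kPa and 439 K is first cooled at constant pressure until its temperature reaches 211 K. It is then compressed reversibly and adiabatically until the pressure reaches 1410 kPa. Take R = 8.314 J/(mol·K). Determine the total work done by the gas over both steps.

-9900 J

n = P₁V₁/(RT₁) = 568×19.9/(8.314×439) = 3.10 mol.
Step 1 — Isobaric: P stays 568 kPa; V/T = const ⇒ T₂ = 211 K, V₂ = 9.56 L.
W = PΔV = 568×(9.56−19.9) kPa·L = -5870 J.
ΔU = nCvΔT = 3.10×20.8×(211−439) = -14700 J.
Q = ΔU + W = nCpΔT = -20500 J.
State after step 1: P = 568 kPa, V = 9.56 L, T = 211 K.
Step 2 — Adiabatic: T₂/T₁ = (P₂/P₁)^((γ−1)/γ) ⇒ T₂ = 211×(2.48)^0.286 = 274 K; V₂ = 5.00 L.
ΔU = nCvΔT = 3.10×20.8×(274−211) = 4030 J.
Q = 0 for an adiabatic process, so W = −ΔU = -4030 J.
Net over both steps: W = -9900 J, Q = -20500 J, ΔU = -10600 J.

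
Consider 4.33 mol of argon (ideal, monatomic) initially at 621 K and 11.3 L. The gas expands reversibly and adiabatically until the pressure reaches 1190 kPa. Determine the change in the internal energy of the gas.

P₁ = nRT₁/V₁ = 4.33×8.314×621/11.3 = 1980 kPa.
Adiabatic: T₂/T₁ = (P₂/P₁)^((γ−1)/γ) ⇒ T₂ = 621×(0.602)^0.400 = 507 K; V₂ = 15.3 L.
For an ideal gas ΔU = nCvΔT with Cv = (3/2)R = 12.5 J/(mol·K).
ΔU = 4.33×12.5×(507−621) = -6170 J.

-6170 J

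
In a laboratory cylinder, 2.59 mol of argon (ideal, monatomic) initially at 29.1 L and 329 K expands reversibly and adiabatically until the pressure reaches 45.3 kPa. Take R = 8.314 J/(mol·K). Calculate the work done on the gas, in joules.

P₁ = nRT₁/V₁ = 2.59×8.314×329/29.1 = 243 kPa.
Adiabatic: T₂/T₁ = (P₂/P₁)^((γ−1)/γ) ⇒ T₂ = 329×(0.186)^0.400 = 168 K; V₂ = 79.8 L.
ΔU = nCvΔT = 2.59×12.5×(168−329) = -5200 J.
Q = 0 for an adiabatic process, so W = −ΔU = 5200 J.
Work done on the gas = −W_by = -5200 J.

-5200 J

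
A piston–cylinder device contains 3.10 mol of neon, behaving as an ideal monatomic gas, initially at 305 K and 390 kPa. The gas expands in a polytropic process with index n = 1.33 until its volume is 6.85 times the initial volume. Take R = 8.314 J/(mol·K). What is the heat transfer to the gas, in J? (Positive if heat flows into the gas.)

5650 J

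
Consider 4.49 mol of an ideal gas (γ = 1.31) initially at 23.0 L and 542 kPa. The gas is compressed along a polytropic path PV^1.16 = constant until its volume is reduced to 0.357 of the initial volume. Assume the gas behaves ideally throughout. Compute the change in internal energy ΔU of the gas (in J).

7200 J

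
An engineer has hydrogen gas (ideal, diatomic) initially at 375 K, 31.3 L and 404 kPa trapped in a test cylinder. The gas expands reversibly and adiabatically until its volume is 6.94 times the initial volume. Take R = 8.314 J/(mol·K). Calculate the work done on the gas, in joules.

-17000 J

n = P₁V₁/(RT₁) = 404×31.3/(8.314×375) = 4.06 mol.
Adiabatic: TV^(γ−1) = const ⇒ T₂ = 375×(0.144)^0.400 = 173 K; PV^γ = const ⇒ P₂ = 26.8 kPa.
ΔU = nCvΔT = 4.06×20.8×(173−375) = -17000 J.
Q = 0 for an adiabatic process, so W = −ΔU = 17000 J.
Work done on the gas = −W_by = -17000 J.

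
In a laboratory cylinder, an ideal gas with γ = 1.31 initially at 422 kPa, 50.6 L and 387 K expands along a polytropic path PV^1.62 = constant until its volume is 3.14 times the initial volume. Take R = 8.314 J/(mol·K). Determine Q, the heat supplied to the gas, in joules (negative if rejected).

-17500 J

n = P₁V₁/(RT₁) = 422×50.6/(8.314×387) = 6.64 mol.
Polytropic n=1.62: T₂ = T₁(V₁/V₂)^(n−1) = 387×(0.318)^0.62 = 190 K; P₂ = P₁(V₁/V₂)^n = 66.1 kPa.
W = (P₁V₁−P₂V₂)/(n−1) = (422×50.6−66.1×159)/0.62 = 17500 J.
ΔU = nCvΔT = 6.64×26.8×(190−387) = -35000 J.
Q = ΔU + W = -17500 J.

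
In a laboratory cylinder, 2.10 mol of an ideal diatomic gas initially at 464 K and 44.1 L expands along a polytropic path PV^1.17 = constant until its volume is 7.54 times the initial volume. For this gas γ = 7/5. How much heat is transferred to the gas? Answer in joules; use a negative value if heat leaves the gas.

P₁ = nRT₁/V₁ = 2.10×8.314×464/44.1 = 184 kPa.
Polytropic n=1.17: T₂ = T₁(V₁/V₂)^(n−1) = 464×(0.133)^0.17 = 329 K; P₂ = P₁(V₁/V₂)^n = 17.3 kPa.
W = (P₁V₁−P₂V₂)/(n−1) = (184×44.1−17.3×333)/0.17 = 13900 J.
ΔU = nCvΔT = 2.10×20.8×(329−464) = -5890 J.
Q = ΔU + W = 7960 J.

7960 J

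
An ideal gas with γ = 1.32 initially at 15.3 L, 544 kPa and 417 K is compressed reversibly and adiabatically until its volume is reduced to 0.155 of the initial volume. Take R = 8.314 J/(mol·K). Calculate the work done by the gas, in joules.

n = P₁V₁/(RT₁) = 544×15.3/(8.314×417) = 2.40 mol.
Adiabatic: TV^(γ−1) = const ⇒ T₂ = 417×(6.45)^0.320 = 757 K; PV^γ = const ⇒ P₂ = 6370 kPa.
ΔU = nCvΔT = 2.40×26.0×(757−417) = 21200 J.
Q = 0 for an adiabatic process, so W = −ΔU = -21200 J.

-21200 J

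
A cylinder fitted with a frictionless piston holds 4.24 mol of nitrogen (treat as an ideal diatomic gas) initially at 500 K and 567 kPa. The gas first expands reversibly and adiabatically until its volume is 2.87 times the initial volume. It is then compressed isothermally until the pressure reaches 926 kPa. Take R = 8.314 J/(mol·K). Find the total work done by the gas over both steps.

V₁ = nRT₁/P₁ = 4.24×8.314×500/567 = 31.1 L.
Step 1 — Adiabatic: TV^(γ−1) = const ⇒ T₂ = 500×(0.348)^0.400 = 328 K; PV^γ = const ⇒ P₂ = 130 kPa.
ΔU = nCvΔT = 4.24×20.8×(328−500) = -15200 J.
Q = 0 for an adiabatic process, so W = −ΔU = 15200 J.
State after step 1: P = 130 kPa, V = 89.2 L, T = 328 K.
Step 2 — Isothermal: T stays 328 K; PV = const ⇒ V₂ = 12.5 L, P₂ = 926 kPa.
ΔU = 0 (ideal gas, T constant).
W = nRT ln(V₂/V₁) = 4.24×8.314×328×ln(0.140) = -22700 J.
Q = ΔU + W = -22700 J.
Net over both steps: W = -7570 J, Q = -22700 J, ΔU = -15200 J.

-7570 J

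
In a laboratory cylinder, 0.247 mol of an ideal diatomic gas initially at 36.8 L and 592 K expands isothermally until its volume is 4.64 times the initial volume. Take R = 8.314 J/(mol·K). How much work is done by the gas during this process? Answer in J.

P₁ = nRT₁/V₁ = 0.247×8.314×592/36.8 = 33.0 kPa.
Isothermal: T stays 592 K; PV = const ⇒ V₂ = 171 L, P₂ = 7.12 kPa.
W = nRT ln(V₂/V₁) = 0.247×8.314×592×ln(4.64) = 1870 J.

1870 J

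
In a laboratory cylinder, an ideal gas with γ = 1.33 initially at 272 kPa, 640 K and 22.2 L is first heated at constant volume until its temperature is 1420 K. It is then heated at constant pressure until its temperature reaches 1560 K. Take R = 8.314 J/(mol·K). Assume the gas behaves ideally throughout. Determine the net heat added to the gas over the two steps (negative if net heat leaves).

27600 J

n = P₁V₁/(RT₁) = 272×22.2/(8.314×640) = 1.13 mol.
Step 1 — Isochoric: V stays 22.2 L; P/T = const ⇒ T₂ = 1420 K, P₂ = 604 kPa.
W = 0 (no volume change).
ΔU = nCvΔT = 1.13×25.2×(1420−640) = 22300 J.
Q = ΔU = 22300 J.
State after step 1: P = 604 kPa, V = 22.2 L, T = 1420 K.
Step 2 — Isobaric: P stays 604 kPa; V/T = const ⇒ T₂ = 1560 K, V₂ = 24.4 L.
W = PΔV = 604×(24.4−22.2) kPa·L = 1320 J.
ΔU = nCvΔT = 1.13×25.2×(1560−1420) = 4000 J.
Q = ΔU + W = nCpΔT = 5320 J.
Net over both steps: W = 1320 J, Q = 27600 J, ΔU = 26300 J.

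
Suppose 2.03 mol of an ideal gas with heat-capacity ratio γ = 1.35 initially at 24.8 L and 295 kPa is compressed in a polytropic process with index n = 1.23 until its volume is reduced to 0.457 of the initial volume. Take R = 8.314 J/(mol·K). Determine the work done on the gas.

6280 J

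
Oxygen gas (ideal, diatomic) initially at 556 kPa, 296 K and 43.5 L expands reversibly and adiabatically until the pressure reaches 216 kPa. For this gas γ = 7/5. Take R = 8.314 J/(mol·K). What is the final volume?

Adiabatic: T₂/T₁ = (P₂/P₁)^((γ−1)/γ) ⇒ T₂ = 296×(0.388)^0.286 = 226 K; V₂ = 85.5 L.

85.5 L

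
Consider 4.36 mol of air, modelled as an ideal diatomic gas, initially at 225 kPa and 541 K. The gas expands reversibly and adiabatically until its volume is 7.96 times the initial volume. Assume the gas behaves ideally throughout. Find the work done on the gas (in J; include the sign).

-27600 J

V₁ = nRT₁/P₁ = 4.36×8.314×541/225 = 87.2 L.
Adiabatic: TV^(γ−1) = const ⇒ T₂ = 541×(0.126)^0.400 = 236 K; PV^γ = const ⇒ P₂ = 12.3 kPa.
ΔU = nCvΔT = 4.36×20.8×(236−541) = -27600 J.
Q = 0 for an adiabatic process, so W = −ΔU = 27600 J.
Work done on the gas = −W_by = -27600 J.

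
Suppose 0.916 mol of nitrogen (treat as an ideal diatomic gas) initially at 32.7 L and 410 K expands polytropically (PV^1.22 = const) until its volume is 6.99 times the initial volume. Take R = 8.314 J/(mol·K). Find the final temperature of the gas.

267 K

P₁ = nRT₁/V₁ = 0.916×8.314×410/32.7 = 95.5 kPa.
Polytropic n=1.22: T₂ = T₁(V₁/V₂)^(n−1) = 410×(0.143)^0.22 = 267 K; P₂ = P₁(V₁/V₂)^n = 8.91 kPa.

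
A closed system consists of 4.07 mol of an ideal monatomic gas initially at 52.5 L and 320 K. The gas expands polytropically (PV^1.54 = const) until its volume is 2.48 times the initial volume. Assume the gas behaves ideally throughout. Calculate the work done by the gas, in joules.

7770 J

P₁ = nRT₁/V₁ = 4.07×8.314×320/52.5 = 206 kPa.
Polytropic n=1.54: T₂ = T₁(V₁/V₂)^(n−1) = 320×(0.403)^0.54 = 196 K; P₂ = P₁(V₁/V₂)^n = 50.9 kPa.
W = (P₁V₁−P₂V₂)/(n−1) = (206×52.5−50.9×130)/0.54 = 7770 J.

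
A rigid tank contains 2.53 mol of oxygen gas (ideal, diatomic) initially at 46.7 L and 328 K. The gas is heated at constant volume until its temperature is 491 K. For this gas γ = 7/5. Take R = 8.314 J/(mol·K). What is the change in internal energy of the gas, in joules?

P₁ = nRT₁/V₁ = 2.53×8.314×328/46.7 = 148 kPa.
Isochoric: V stays 46.7 L; P/T = const ⇒ T₂ = 491 K, P₂ = 221 kPa.
For an ideal gas ΔU = nCvΔT with Cv = (5/2)R = 20.8 J/(mol·K).
ΔU = 2.53×20.8×(491−328) = 8570 J.

8570 J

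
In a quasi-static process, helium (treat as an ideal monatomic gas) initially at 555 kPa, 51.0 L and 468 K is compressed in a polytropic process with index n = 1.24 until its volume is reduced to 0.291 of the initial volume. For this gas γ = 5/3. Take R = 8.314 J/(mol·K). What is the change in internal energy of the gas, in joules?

14600 J

n = P₁V₁/(RT₁) = 555×51.0/(8.314×468) = 7.27 mol.
Polytropic n=1.24: T₂ = T₁(V₁/V₂)^(n−1) = 468×(3.44)^0.24 = 629 K; P₂ = P₁(V₁/V₂)^n = 2560 kPa.
For an ideal gas ΔU = nCvΔT with Cv = (3/2)R = 12.5 J/(mol·K).
ΔU = 7.27×12.5×(629−468) = 14600 J.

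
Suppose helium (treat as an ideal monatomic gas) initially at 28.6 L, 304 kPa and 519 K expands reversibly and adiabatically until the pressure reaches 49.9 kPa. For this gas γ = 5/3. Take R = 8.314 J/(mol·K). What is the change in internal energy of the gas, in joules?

n = P₁V₁/(RT₁) = 304×28.6/(8.314×519) = 2.01 mol.
Adiabatic: T₂/T₁ = (P₂/P₁)^((γ−1)/γ) ⇒ T₂ = 519×(0.164)^0.400 = 252 K; V₂ = 84.6 L.
For an ideal gas ΔU = nCvΔT with Cv = (3/2)R = 12.5 J/(mol·K).
ΔU = 2.01×12.5×(252−519) = -6710 J.

-6710 J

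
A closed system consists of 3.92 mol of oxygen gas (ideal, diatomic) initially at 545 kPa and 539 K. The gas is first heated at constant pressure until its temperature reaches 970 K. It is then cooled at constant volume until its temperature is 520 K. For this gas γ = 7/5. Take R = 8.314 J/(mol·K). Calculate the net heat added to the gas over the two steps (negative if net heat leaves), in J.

12500 J

V₁ = nRT₁/P₁ = 3.92×8.314×539/545 = 32.2 L.
Step 1 — Isobaric: P stays 545 kPa; V/T = const ⇒ T₂ = 970 K, V₂ = 58.0 L.
W = PΔV = 545×(58.0−32.2) kPa·L = 14000 J.
ΔU = nCvΔT = 3.92×20.8×(970−539) = 35100 J.
Q = ΔU + W = nCpΔT = 49200 J.
State after step 1: P = 545 kPa, V = 58.0 L, T = 970 K.
Step 2 — Isochoric: V stays 58.0 L; P/T = const ⇒ T₂ = 520 K, P₂ = 292 kPa.
W = 0 (no volume change).
ΔU = nCvΔT = 3.92×20.8×(520−970) = -36700 J.
Q = ΔU = -36700 J.
Net over both steps: W = 14000 J, Q = 12500 J, ΔU = -1550 J.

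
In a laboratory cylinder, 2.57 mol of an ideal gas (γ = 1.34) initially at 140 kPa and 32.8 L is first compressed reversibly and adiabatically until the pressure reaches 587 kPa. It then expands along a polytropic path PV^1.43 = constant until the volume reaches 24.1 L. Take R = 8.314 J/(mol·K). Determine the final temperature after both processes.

223 K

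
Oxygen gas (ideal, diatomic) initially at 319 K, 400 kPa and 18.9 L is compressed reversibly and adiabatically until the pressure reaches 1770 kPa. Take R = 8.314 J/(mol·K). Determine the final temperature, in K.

Adiabatic: T₂/T₁ = (P₂/P₁)^((γ−1)/γ) ⇒ T₂ = 319×(4.42)^0.286 = 488 K; V₂ = 6.53 L.

488 K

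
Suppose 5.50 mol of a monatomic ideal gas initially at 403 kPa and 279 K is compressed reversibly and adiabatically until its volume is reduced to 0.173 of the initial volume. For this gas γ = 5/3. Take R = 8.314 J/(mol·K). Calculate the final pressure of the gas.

V₁ = nRT₁/P₁ = 5.50×8.314×279/403 = 31.7 L.
Adiabatic: TV^(γ−1) = const ⇒ T₂ = 279×(5.78)^0.667 = 899 K; PV^γ = const ⇒ P₂ = 7500 kPa.

7500 kPa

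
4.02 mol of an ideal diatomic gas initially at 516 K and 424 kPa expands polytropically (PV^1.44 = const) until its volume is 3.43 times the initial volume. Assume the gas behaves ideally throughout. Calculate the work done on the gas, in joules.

V₁ = nRT₁/P₁ = 4.02×8.314×516/424 = 40.7 L.
Polytropic n=1.44: T₂ = T₁(V₁/V₂)^(n−1) = 516×(0.292)^0.44 = 300 K; P₂ = P₁(V₁/V₂)^n = 71.9 kPa.
W = (P₁V₁−P₂V₂)/(n−1) = (424×40.7−71.9×140)/0.44 = 16400 J.
Work done on the gas = −W_by = -16400 J.

-16400 J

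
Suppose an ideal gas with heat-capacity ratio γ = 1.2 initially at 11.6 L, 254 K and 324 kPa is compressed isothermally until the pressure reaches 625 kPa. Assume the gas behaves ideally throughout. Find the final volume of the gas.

6.01 L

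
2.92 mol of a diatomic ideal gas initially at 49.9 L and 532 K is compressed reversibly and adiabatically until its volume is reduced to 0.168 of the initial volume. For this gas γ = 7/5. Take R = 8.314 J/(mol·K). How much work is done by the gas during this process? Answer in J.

P₁ = nRT₁/V₁ = 2.92×8.314×532/49.9 = 259 kPa.
Adiabatic: TV^(γ−1) = const ⇒ T₂ = 532×(5.95)^0.400 = 1090 K; PV^γ = const ⇒ P₂ = 3140 kPa.
ΔU = nCvΔT = 2.92×20.8×(1090−532) = 33600 J.
Q = 0 for an adiabatic process, so W = −ΔU = -33600 J.

-33600 J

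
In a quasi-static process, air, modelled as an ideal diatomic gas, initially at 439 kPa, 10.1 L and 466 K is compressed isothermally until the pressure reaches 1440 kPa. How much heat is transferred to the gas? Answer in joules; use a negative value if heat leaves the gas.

n = P₁V₁/(RT₁) = 439×10.1/(8.314×466) = 1.14 mol.
Isothermal: T stays 466 K; PV = const ⇒ V₂ = 3.08 L, P₂ = 1440 kPa.
ΔU = 0 (ideal gas, T constant).
W = nRT ln(V₂/V₁) = 1.14×8.314×466×ln(0.305) = -5270 J.
Q = ΔU + W = -5270 J.

-5270 J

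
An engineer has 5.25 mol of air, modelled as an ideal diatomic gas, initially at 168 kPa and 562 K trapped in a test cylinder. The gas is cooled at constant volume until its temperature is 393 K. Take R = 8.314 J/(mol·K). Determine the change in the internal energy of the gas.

-18400 J

V₁ = nRT₁/P₁ = 5.25×8.314×562/168 = 146 L.
Isochoric: V stays 146 L; P/T = const ⇒ T₂ = 393 K, P₂ = 117 kPa.
For an ideal gas ΔU = nCvΔT with Cv = (5/2)R = 20.8 J/(mol·K).
ΔU = 5.25×20.8×(393−562) = -18400 J.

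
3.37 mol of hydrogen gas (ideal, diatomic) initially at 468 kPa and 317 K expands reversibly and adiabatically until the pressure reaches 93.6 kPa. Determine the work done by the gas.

8180 J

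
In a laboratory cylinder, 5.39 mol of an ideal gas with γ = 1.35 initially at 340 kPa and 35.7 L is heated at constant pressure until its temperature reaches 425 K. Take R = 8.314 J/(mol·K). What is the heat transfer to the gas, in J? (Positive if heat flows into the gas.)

T₁ = P₁V₁/(nR) = 340×35.7/(5.39×8.314) = 271 K.
Isobaric: P stays 340 kPa; V/T = const ⇒ T₂ = 425 K, V₂ = 56.0 L.
W = PΔV = 340×(56.0−35.7) kPa·L = 6910 J.
ΔU = nCvΔT = 5.39×23.8×(425−271) = 19700 J.
Q = ΔU + W = nCpΔT = 26600 J.

26600 J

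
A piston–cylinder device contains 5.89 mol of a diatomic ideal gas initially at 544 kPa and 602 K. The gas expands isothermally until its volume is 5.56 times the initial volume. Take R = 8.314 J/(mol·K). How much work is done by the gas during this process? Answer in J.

50600 J

V₁ = nRT₁/P₁ = 5.89×8.314×602/544 = 54.2 L.
Isothermal: T stays 602 K; PV = const ⇒ V₂ = 301 L, P₂ = 97.8 kPa.
W = nRT ln(V₂/V₁) = 5.89×8.314×602×ln(5.56) = 50600 J.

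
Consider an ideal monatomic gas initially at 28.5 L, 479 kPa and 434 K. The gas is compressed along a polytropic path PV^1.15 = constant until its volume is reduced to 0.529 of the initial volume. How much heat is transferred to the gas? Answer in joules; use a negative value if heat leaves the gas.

n = P₁V₁/(RT₁) = 479×28.5/(8.314×434) = 3.78 mol.
Polytropic n=1.15: T₂ = T₁(V₁/V₂)^(n−1) = 434×(1.89)^0.15 = 477 K; P₂ = P₁(V₁/V₂)^n = 996 kPa.
W = (P₁V₁−P₂V₂)/(n−1) = (479×28.5−996×15.1)/0.15 = -9120 J.
ΔU = nCvΔT = 3.78×12.5×(477−434) = 2050 J.
Q = ΔU + W = -7070 J.

-7070 J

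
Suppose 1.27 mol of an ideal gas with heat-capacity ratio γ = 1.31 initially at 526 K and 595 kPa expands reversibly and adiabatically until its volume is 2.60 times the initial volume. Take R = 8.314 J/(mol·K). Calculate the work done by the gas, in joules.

4590 J

V₁ = nRT₁/P₁ = 1.27×8.314×526/595 = 9.33 L.
Adiabatic: TV^(γ−1) = const ⇒ T₂ = 526×(0.385)^0.310 = 391 K; PV^γ = const ⇒ P₂ = 170 kPa.
ΔU = nCvΔT = 1.27×26.8×(391−526) = -4590 J.
Q = 0 for an adiabatic process, so W = −ΔU = 4590 J.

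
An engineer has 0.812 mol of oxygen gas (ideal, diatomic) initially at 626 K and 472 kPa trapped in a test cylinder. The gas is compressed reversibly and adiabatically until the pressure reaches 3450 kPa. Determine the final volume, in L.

V₁ = nRT₁/P₁ = 0.812×8.314×626/472 = 8.95 L.
Adiabatic: T₂/T₁ = (P₂/P₁)^((γ−1)/γ) ⇒ T₂ = 626×(7.31)^0.286 = 1110 K; V₂ = 2.16 L.

2.16 L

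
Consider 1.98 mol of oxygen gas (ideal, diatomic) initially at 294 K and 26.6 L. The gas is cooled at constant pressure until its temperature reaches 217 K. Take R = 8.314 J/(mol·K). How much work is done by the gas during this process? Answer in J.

P₁ = nRT₁/V₁ = 1.98×8.314×294/26.6 = 182 kPa.
Isobaric: P stays 182 kPa; V/T = const ⇒ T₂ = 217 K, V₂ = 19.6 L.
W = PΔV = 182×(19.6−26.6) kPa·L = -1270 J.

-1270 J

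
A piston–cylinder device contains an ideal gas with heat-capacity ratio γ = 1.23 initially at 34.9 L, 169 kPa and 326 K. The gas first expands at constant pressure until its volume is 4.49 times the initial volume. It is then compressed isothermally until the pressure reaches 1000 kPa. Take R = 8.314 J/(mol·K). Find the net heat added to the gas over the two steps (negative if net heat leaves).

n = P₁V₁/(RT₁) = 169×34.9/(8.314×326) = 2.18 mol.
Step 1 — Isobaric: P stays 169 kPa; V/T = const ⇒ T₂ = 1460 K, V₂ = 157 L.
W = PΔV = 169×(157−34.9) kPa·L = 20600 J.
ΔU = nCvΔT = 2.18×36.1×(1460−326) = 89500 J.
Q = ΔU + W = nCpΔT = 110000 J.
State after step 1: P = 169 kPa, V = 157 L, T = 1460 K.
Step 2 — Isothermal: T stays 1460 K; PV = const ⇒ V₂ = 26.5 L, P₂ = 1000 kPa.
ΔU = 0 (ideal gas, T constant).
W = nRT ln(V₂/V₁) = 2.18×8.314×1460×ln(0.169) = -47100 J.
Q = ΔU + W = -47100 J.
Net over both steps: W = -26500 J, Q = 63000 J, ΔU = 89500 J.

63000 J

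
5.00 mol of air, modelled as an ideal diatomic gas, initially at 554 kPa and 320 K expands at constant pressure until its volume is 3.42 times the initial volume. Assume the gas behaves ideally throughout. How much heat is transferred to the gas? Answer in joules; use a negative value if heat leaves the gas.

113000 J

V₁ = nRT₁/P₁ = 5.00×8.314×320/554 = 24.0 L.
Isobaric: P stays 554 kPa; V/T = const ⇒ T₂ = 1090 K, V₂ = 82.1 L.
W = PΔV = 554×(82.1−24.0) kPa·L = 32200 J.
ΔU = nCvΔT = 5.00×20.8×(1090−320) = 80500 J.
Q = ΔU + W = nCpΔT = 113000 J.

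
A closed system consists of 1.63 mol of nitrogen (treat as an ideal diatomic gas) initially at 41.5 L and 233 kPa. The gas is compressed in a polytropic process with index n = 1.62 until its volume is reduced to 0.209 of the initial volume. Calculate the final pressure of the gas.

2940 kPa

T₁ = P₁V₁/(nR) = 233×41.5/(1.63×8.314) = 714 K.
Polytropic n=1.62: T₂ = T₁(V₁/V₂)^(n−1) = 714×(4.78)^0.62 = 1880 K; P₂ = P₁(V₁/V₂)^n = 2940 kPa.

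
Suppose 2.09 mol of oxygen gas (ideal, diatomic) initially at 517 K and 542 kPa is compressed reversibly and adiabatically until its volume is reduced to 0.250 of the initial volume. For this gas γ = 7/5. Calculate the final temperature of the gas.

900 K

V₁ = nRT₁/P₁ = 2.09×8.314×517/542 = 16.6 L.
Adiabatic: TV^(γ−1) = const ⇒ T₂ = 517×(4.00)^0.400 = 900 K; PV^γ = const ⇒ P₂ = 3770 kPa.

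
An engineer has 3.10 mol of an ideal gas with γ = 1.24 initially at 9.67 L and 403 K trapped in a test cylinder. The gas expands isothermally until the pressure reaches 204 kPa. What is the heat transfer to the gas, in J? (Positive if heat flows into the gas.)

P₁ = nRT₁/V₁ = 3.10×8.314×403/9.67 = 1070 kPa.
Isothermal: T stays 403 K; PV = const ⇒ V₂ = 50.9 L, P₂ = 204 kPa.
ΔU = 0 (ideal gas, T constant).
W = nRT ln(V₂/V₁) = 3.10×8.314×403×ln(5.27) = 17300 J.
Q = ΔU + W = 17300 J.

17300 J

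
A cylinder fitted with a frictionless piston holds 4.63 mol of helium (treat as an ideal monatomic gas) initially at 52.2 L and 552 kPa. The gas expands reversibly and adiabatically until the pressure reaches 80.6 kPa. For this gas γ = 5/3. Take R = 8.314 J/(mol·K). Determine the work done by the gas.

T₁ = P₁V₁/(nR) = 552×52.2/(4.63×8.314) = 749 K.
Adiabatic: T₂/T₁ = (P₂/P₁)^((γ−1)/γ) ⇒ T₂ = 749×(0.146)^0.400 = 347 K; V₂ = 166 L.
ΔU = nCvΔT = 4.63×12.5×(347−749) = -23200 J.
Q = 0 for an adiabatic process, so W = −ΔU = 23200 J.

23200 J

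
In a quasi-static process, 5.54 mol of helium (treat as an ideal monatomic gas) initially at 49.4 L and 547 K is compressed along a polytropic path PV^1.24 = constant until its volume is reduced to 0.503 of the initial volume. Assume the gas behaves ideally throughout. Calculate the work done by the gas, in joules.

-18800 J

P₁ = nRT₁/V₁ = 5.54×8.314×547/49.4 = 510 kPa.
Polytropic n=1.24: T₂ = T₁(V₁/V₂)^(n−1) = 547×(1.99)^0.24 = 645 K; P₂ = P₁(V₁/V₂)^n = 1200 kPa.
W = (P₁V₁−P₂V₂)/(n−1) = (510×49.4−1200×24.8)/0.24 = -18800 J.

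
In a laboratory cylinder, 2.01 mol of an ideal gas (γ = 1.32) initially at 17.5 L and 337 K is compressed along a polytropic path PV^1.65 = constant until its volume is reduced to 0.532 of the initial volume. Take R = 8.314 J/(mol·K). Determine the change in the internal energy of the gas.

8930 J

P₁ = nRT₁/V₁ = 2.01×8.314×337/17.5 = 322 kPa.
Polytropic n=1.65: T₂ = T₁(V₁/V₂)^(n−1) = 337×(1.88)^0.65 = 508 K; P₂ = P₁(V₁/V₂)^n = 912 kPa.
For an ideal gas ΔU = nCvΔT with Cv = R/(γ−1) = 26.0 J/(mol·K).
ΔU = 2.01×26.0×(508−337) = 8930 J.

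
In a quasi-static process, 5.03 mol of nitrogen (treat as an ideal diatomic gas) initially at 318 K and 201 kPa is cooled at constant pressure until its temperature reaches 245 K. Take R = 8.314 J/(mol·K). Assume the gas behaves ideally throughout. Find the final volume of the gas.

V₁ = nRT₁/P₁ = 5.03×8.314×318/201 = 66.2 L.
Isobaric: P stays 201 kPa; V/T = const ⇒ T₂ = 245 K, V₂ = 51.0 L.

51.0 L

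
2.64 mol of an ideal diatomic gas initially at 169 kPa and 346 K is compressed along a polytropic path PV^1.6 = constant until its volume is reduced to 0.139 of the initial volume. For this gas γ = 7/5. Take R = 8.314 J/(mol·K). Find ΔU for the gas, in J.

V₁ = nRT₁/P₁ = 2.64×8.314×346/169 = 44.9 L.
Polytropic n=1.6: T₂ = T₁(V₁/V₂)^(n−1) = 346×(7.19)^0.60 = 1130 K; P₂ = P₁(V₁/V₂)^n = 3970 kPa.
For an ideal gas ΔU = nCvΔT with Cv = (5/2)R = 20.8 J/(mol·K).
ΔU = 2.64×20.8×(1130−346) = 43000 J.

43000 J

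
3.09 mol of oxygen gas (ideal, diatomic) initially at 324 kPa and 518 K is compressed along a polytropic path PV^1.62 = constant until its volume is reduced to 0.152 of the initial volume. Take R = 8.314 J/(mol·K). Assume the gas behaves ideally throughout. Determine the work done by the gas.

V₁ = nRT₁/P₁ = 3.09×8.314×518/324 = 41.1 L.
Polytropic n=1.62: T₂ = T₁(V₁/V₂)^(n−1) = 518×(6.58)^0.62 = 1670 K; P₂ = P₁(V₁/V₂)^n = 6850 kPa.
W = (P₁V₁−P₂V₂)/(n−1) = (324×41.1−6850×6.24)/0.62 = -47600 J.

-47600 J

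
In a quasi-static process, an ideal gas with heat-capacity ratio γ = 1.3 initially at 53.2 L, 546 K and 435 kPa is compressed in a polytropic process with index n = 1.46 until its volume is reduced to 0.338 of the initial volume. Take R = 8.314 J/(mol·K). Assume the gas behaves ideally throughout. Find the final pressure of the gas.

2120 kPa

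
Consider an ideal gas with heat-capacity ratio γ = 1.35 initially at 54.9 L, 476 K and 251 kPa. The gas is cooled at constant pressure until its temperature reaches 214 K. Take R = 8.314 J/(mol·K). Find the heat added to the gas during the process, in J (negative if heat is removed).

-29300 J

n = P₁V₁/(RT₁) = 251×54.9/(8.314×476) = 3.48 mol.
Isobaric: P stays 251 kPa; V/T = const ⇒ T₂ = 214 K, V₂ = 24.7 L.
W = PΔV = 251×(24.7−54.9) kPa·L = -7580 J.
ΔU = nCvΔT = 3.48×23.8×(214−476) = -21700 J.
Q = ΔU + W = nCpΔT = -29300 J.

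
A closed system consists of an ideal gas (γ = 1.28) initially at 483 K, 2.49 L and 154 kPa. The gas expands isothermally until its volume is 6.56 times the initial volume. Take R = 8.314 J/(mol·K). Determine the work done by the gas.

721 J

n = P₁V₁/(RT₁) = 154×2.49/(8.314×483) = 0.0955 mol.
Isothermal: T stays 483 K; PV = const ⇒ V₂ = 16.3 L, P₂ = 23.5 kPa.
W = nRT ln(V₂/V₁) = 0.0955×8.314×483×ln(6.56) = 721 J.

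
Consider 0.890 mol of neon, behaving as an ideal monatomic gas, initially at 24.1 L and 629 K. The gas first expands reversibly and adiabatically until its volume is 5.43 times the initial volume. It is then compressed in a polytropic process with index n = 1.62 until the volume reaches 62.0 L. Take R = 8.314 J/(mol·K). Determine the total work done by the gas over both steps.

3290 J

P₁ = nRT₁/V₁ = 0.890×8.314×629/24.1 = 193 kPa.
Step 1 — Adiabatic: TV^(γ−1) = const ⇒ T₂ = 629×(0.184)^0.667 = 204 K; PV^γ = const ⇒ P₂ = 11.5 kPa.
ΔU = nCvΔT = 0.890×12.5×(204−629) = -4720 J.
Q = 0 for an adiabatic process, so W = −ΔU = 4720 J.
State after step 1: P = 11.5 kPa, V = 131 L, T = 204 K.
Step 2 — Polytropic n=1.62: T₂ = T₁(V₁/V₂)^(n−1) = 204×(2.11)^0.62 = 324 K; P₂ = P₁(V₁/V₂)^n = 38.6 kPa.
W = (P₁V₁−P₂V₂)/(n−1) = (11.5×131−38.6×62.0)/0.62 = -1430 J.
ΔU = nCvΔT = 0.890×12.5×(324−204) = 1330 J.
Q = ΔU + W = -100 J.
Net over both steps: W = 3290 J, Q = -100 J, ΔU = -3390 J.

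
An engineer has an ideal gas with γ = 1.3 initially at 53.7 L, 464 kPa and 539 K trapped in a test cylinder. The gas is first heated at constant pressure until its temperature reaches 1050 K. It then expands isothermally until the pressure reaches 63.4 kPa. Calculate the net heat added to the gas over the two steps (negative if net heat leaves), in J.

n = P₁V₁/(RT₁) = 464×53.7/(8.314×539) = 5.56 mol.
Step 1 — Isobaric: P stays 464 kPa; V/T = const ⇒ T₂ = 1050 K, V₂ = 105 L.
W = PΔV = 464×(105−53.7) kPa·L = 23600 J.
ΔU = nCvΔT = 5.56×27.7×(1050−539) = 78700 J.
Q = ΔU + W = nCpΔT = 102000 J.
State after step 1: P = 464 kPa, V = 105 L, T = 1050 K.
Step 2 — Isothermal: T stays 1050 K; PV = const ⇒ V₂ = 766 L, P₂ = 63.4 kPa.
ΔU = 0 (ideal gas, T constant).
W = nRT ln(V₂/V₁) = 5.56×8.314×1050×ln(7.32) = 96600 J.
Q = ΔU + W = 96600 J.
Net over both steps: W = 120000 J, Q = 199000 J, ΔU = 78700 J.

199000 J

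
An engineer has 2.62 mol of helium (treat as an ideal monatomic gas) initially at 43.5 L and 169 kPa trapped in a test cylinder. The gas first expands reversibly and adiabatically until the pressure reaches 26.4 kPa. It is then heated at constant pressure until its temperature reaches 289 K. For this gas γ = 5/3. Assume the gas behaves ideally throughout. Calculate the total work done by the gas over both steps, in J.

8580 J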